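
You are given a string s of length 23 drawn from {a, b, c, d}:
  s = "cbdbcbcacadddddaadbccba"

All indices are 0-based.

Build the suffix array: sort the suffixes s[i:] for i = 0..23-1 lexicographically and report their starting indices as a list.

[22, 15, 7, 16, 9, 21, 5, 3, 18, 1, 6, 8, 20, 4, 0, 19, 14, 2, 17, 13, 12, 11, 10]

rank | idx | suffix
   0 |  22 | a
   1 |  15 | aadbccba
   2 |   7 | acadddddaadbccba
   3 |  16 | adbccba
   4 |   9 | adddddaadbccba
   5 |  21 | ba
   6 |   5 | bcacadddddaadbccba
   7 |   3 | bcbcacadddddaadbccba
   8 |  18 | bccba
   9 |   1 | bdbcbcacadddddaadbccba
  10 |   6 | cacadddddaadbccba
  11 |   8 | cadddddaadbccba
  12 |  20 | cba
  13 |   4 | cbcacadddddaadbccba
  14 |   0 | cbdbcbcacadddddaadbccba
  15 |  19 | ccba
  16 |  14 | daadbccba
  17 |   2 | dbcbcacadddddaadbccba
  18 |  17 | dbccba
  19 |  13 | ddaadbccba
  20 |  12 | dddaadbccba
  21 |  11 | ddddaadbccba
  22 |  10 | dddddaadbccba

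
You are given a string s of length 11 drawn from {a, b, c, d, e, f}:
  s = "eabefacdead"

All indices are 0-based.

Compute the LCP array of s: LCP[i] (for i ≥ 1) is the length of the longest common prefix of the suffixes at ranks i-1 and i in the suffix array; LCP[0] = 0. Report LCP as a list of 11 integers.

rank | idx | suffix
   0 |   1 | abefacdead
   1 |   5 | acdead
   2 |   9 | ad
   3 |   2 | befacdead
   4 |   6 | cdead
   5 |  10 | d
   6 |   7 | dead
   7 |   0 | eabefacdead
   8 |   8 | ead
   9 |   3 | efacdead
  10 |   4 | facdead

SA = [1, 5, 9, 2, 6, 10, 7, 0, 8, 3, 4]
[i] adj suffixes → lcp
  [1] 1/5 → 1 ('a')
  [2] 5/9 → 1 ('a')
  [3] 9/2 → 0 ('')
  [4] 2/6 → 0 ('')
  [5] 6/10 → 0 ('')
  [6] 10/7 → 1 ('d')
  [7] 7/0 → 0 ('')
  [8] 0/8 → 2 ('ea')
  [9] 8/3 → 1 ('e')
  [10] 3/4 → 0 ('')

[0, 1, 1, 0, 0, 0, 1, 0, 2, 1, 0]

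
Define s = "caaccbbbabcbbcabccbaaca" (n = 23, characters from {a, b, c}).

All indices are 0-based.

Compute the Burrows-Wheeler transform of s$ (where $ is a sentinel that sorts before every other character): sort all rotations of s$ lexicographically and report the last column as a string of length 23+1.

acbcbcaacbbccbaaa$bccbba

rank  rotation                  last
    0  $caaccbbbabcbbcabccbaaca  a
    1  a$caaccbbbabcbbcabccbaac  c
    2  aaca$caaccbbbabcbbcabccb  b
    3  aaccbbbabcbbcabccbaaca$c  c
    4  abcbbcabccbaaca$caaccbbb  b
    5  abccbaaca$caaccbbbabcbbc  c
    6  aca$caaccbbbabcbbcabccba  a
    7  accbbbabcbbcabccbaaca$ca  a
    8  baaca$caaccbbbabcbbcabcc  c
    9  babcbbcabccbaaca$caaccbb  b
   10  bbabcbbcabccbaaca$caaccb  b
   11  bbbabcbbcabccbaaca$caacc  c
   12  bbcabccbaaca$caaccbbbabc  c
   13  bcabccbaaca$caaccbbbabcb  b
   14  bcbbcabccbaaca$caaccbbba  a
   15  bccbaaca$caaccbbbabcbbca  a
   16  ca$caaccbbbabcbbcabccbaa  a
   17  caaccbbbabcbbcabccbaaca$  $
   18  cabccbaaca$caaccbbbabcbb  b
   19  cbaaca$caaccbbbabcbbcabc  c
   20  cbbbabcbbcabccbaaca$caac  c
   21  cbbcabccbaaca$caaccbbbab  b
   22  ccbaaca$caaccbbbabcbbcab  b
   23  ccbbbabcbbcabccbaaca$caa  a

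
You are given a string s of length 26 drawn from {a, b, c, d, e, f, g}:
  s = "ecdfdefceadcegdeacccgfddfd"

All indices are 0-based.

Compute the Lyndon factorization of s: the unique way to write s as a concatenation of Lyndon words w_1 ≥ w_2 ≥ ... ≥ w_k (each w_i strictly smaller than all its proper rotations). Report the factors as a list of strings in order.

["e", "cdfdefce", "adcegde", "acccgfddfd"]

emit factor 1: 'e' (i=0, period=1)
emit factor 2: 'cdfdefce' (i=1, period=8)
emit factor 3: 'adcegde' (i=9, period=7)
emit factor 4: 'acccgfddfd' (i=16, period=10)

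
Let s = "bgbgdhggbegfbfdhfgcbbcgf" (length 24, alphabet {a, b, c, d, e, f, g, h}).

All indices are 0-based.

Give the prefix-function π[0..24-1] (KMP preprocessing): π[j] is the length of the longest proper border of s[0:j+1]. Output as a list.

π[0] = 0
j=1 s[j]='g': π[1]=0 (border '')
j=2 s[j]='b': π[2]=1 (border 'b')
j=3 s[j]='g': π[3]=2 (border 'bg')
j=4 s[j]='d': k: 2→0; π[4]=0 (border '')
j=5 s[j]='h': π[5]=0 (border '')
j=6 s[j]='g': π[6]=0 (border '')
j=7 s[j]='g': π[7]=0 (border '')
j=8 s[j]='b': π[8]=1 (border 'b')
j=9 s[j]='e': k: 1→0; π[9]=0 (border '')
j=10 s[j]='g': π[10]=0 (border '')
j=11 s[j]='f': π[11]=0 (border '')
j=12 s[j]='b': π[12]=1 (border 'b')
j=13 s[j]='f': k: 1→0; π[13]=0 (border '')
j=14 s[j]='d': π[14]=0 (border '')
j=15 s[j]='h': π[15]=0 (border '')
j=16 s[j]='f': π[16]=0 (border '')
j=17 s[j]='g': π[17]=0 (border '')
j=18 s[j]='c': π[18]=0 (border '')
j=19 s[j]='b': π[19]=1 (border 'b')
j=20 s[j]='b': k: 1→0; π[20]=1 (border 'b')
j=21 s[j]='c': k: 1→0; π[21]=0 (border '')
j=22 s[j]='g': π[22]=0 (border '')
j=23 s[j]='f': π[23]=0 (border '')

[0, 0, 1, 2, 0, 0, 0, 0, 1, 0, 0, 0, 1, 0, 0, 0, 0, 0, 0, 1, 1, 0, 0, 0]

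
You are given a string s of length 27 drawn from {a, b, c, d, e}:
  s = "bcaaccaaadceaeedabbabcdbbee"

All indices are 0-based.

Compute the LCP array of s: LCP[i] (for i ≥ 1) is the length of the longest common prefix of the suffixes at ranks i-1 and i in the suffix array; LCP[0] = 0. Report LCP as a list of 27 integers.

[0, 2, 2, 1, 2, 1, 1, 1, 0, 1, 2, 1, 2, 1, 0, 3, 1, 1, 1, 0, 1, 1, 0, 1, 1, 1, 2]

rank→(start, suffix):
  0 → (6, 'aaadceaeedabbabcdbbee')
  1 → (2, 'aaccaaadceaeedabbabcdbbee')
  2 → (7, 'aadceaeedabbabcdbbee')
  3 → (16, 'abbabcdbbee')
  4 → (19, 'abcdbbee')
  5 → (3, 'accaaadceaeedabbabcdbbee')
  6 → (8, 'adceaeedabbabcdbbee')
  7 → (12, 'aeedabbabcdbbee')
  8 → (18, 'babcdbbee')
  9 → (17, 'bbabcdbbee')
  10 → (23, 'bbee')
  11 → (0, 'bcaaccaaadceaeedabbabcdbbee')
  12 → (20, 'bcdbbee')
  13 → (24, 'bee')
  14 → (5, 'caaadceaeedabbabcdbbee')
  15 → (1, 'caaccaaadceaeedabbabcdbbee')
  16 → (4, 'ccaaadceaeedabbabcdbbee')
  17 → (21, 'cdbbee')
  18 → (10, 'ceaeedabbabcdbbee')
  19 → (15, 'dabbabcdbbee')
  20 → (22, 'dbbee')
  21 → (9, 'dceaeedabbabcdbbee')
  22 → (26, 'e')
  23 → (11, 'eaeedabbabcdbbee')
  24 → (14, 'edabbabcdbbee')
  25 → (25, 'ee')
  26 → (13, 'eedabbabcdbbee')

SA = [6, 2, 7, 16, 19, 3, 8, 12, 18, 17, 23, 0, 20, 24, 5, 1, 4, 21, 10, 15, 22, 9, 26, 11, 14, 25, 13]
rank  pair      lcp
   1  s[6:],s[2:]  2  'aa'
   2  s[2:],s[7:]  2  'aa'
   3  s[7:],s[16:]  1  'a'
   4  s[16:],s[19:]  2  'ab'
   5  s[19:],s[3:]  1  'a'
   6  s[3:],s[8:]  1  'a'
   7  s[8:],s[12:]  1  'a'
   8  s[12:],s[18:]  0  ''
   9  s[18:],s[17:]  1  'b'
  10  s[17:],s[23:]  2  'bb'
  11  s[23:],s[0:]  1  'b'
  12  s[0:],s[20:]  2  'bc'
  13  s[20:],s[24:]  1  'b'
  14  s[24:],s[5:]  0  ''
  15  s[5:],s[1:]  3  'caa'
  16  s[1:],s[4:]  1  'c'
  17  s[4:],s[21:]  1  'c'
  18  s[21:],s[10:]  1  'c'
  19  s[10:],s[15:]  0  ''
  20  s[15:],s[22:]  1  'd'
  21  s[22:],s[9:]  1  'd'
  22  s[9:],s[26:]  0  ''
  23  s[26:],s[11:]  1  'e'
  24  s[11:],s[14:]  1  'e'
  25  s[14:],s[25:]  1  'e'
  26  s[25:],s[13:]  2  'ee'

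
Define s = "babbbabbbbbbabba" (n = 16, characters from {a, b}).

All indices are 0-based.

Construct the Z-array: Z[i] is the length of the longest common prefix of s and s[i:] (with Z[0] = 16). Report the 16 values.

Z[0]=16
i=1: fresh scan; Z[1]=0
i=2: fresh scan; Z[2]=1 extend→box=[2,3)
i=3: fresh scan; Z[3]=1 extend→box=[3,4)
i=4: fresh scan; Z[4]=5 extend→box=[4,9)
i=5: min(r-i=4, Z[1]=0)=0; Z[5]=0
i=6: min(r-i=3, Z[2]=1)=1; Z[6]=1
i=7: min(r-i=2, Z[3]=1)=1; Z[7]=1
i=8: min(r-i=1, Z[4]=5)=1; Z[8]=1
i=9: fresh scan; Z[9]=1 extend→box=[9,10)
i=10: fresh scan; Z[10]=1 extend→box=[10,11)
i=11: fresh scan; Z[11]=4 extend→box=[11,15)
i=12: min(r-i=3, Z[1]=0)=0; Z[12]=0
i=13: min(r-i=2, Z[2]=1)=1; Z[13]=1
i=14: min(r-i=1, Z[3]=1)=1; Z[14]=2 extend→box=[14,16)
i=15: min(r-i=1, Z[1]=0)=0; Z[15]=0

[16, 0, 1, 1, 5, 0, 1, 1, 1, 1, 1, 4, 0, 1, 2, 0]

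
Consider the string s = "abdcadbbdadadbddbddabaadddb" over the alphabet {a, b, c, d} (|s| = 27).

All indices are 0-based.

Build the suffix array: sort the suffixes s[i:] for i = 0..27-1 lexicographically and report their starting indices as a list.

[21, 19, 0, 9, 4, 11, 22, 26, 20, 6, 7, 1, 16, 13, 3, 18, 8, 10, 25, 5, 15, 12, 2, 17, 24, 14, 23]

sorted suffixes:
  #0 SA[0]=21  'aadddb'
  #1 SA[1]=19  'abaadddb'
  #2 SA[2]=0  'abdcadbbdadadbddbddabaadddb'
  #3 SA[3]=9  'adadbddbddabaadddb'
  #4 SA[4]=4  'adbbdadadbddbddabaadddb'
  #5 SA[5]=11  'adbddbddabaadddb'
  #6 SA[6]=22  'adddb'
  #7 SA[7]=26  'b'
  #8 SA[8]=20  'baadddb'
  #9 SA[9]=6  'bbdadadbddbddabaadddb'
  #10 SA[10]=7  'bdadadbddbddabaadddb'
  #11 SA[11]=1  'bdcadbbdadadbddbddabaadddb'
  #12 SA[12]=16  'bddabaadddb'
  #13 SA[13]=13  'bddbddabaadddb'
  #14 SA[14]=3  'cadbbdadadbddbddabaadddb'
  #15 SA[15]=18  'dabaadddb'
  #16 SA[16]=8  'dadadbddbddabaadddb'
  #17 SA[17]=10  'dadbddbddabaadddb'
  #18 SA[18]=25  'db'
  #19 SA[19]=5  'dbbdadadbddbddabaadddb'
  #20 SA[20]=15  'dbddabaadddb'
  #21 SA[21]=12  'dbddbddabaadddb'
  #22 SA[22]=2  'dcadbbdadadbddbddabaadddb'
  #23 SA[23]=17  'ddabaadddb'
  #24 SA[24]=24  'ddb'
  #25 SA[25]=14  'ddbddabaadddb'
  #26 SA[26]=23  'dddb'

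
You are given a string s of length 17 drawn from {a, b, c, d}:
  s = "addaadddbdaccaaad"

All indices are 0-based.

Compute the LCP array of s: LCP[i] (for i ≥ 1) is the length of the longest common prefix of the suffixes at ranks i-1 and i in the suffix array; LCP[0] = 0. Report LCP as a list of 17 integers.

[0, 2, 3, 1, 1, 2, 3, 0, 0, 1, 0, 1, 2, 1, 1, 2, 2]

rank→(start, suffix):
  0 → (13, 'aaad')
  1 → (14, 'aad')
  2 → (3, 'aadddbdaccaaad')
  3 → (10, 'accaaad')
  4 → (15, 'ad')
  5 → (0, 'addaadddbdaccaaad')
  6 → (4, 'adddbdaccaaad')
  7 → (8, 'bdaccaaad')
  8 → (12, 'caaad')
  9 → (11, 'ccaaad')
  10 → (16, 'd')
  11 → (2, 'daadddbdaccaaad')
  12 → (9, 'daccaaad')
  13 → (7, 'dbdaccaaad')
  14 → (1, 'ddaadddbdaccaaad')
  15 → (6, 'ddbdaccaaad')
  16 → (5, 'dddbdaccaaad')

SA = [13, 14, 3, 10, 15, 0, 4, 8, 12, 11, 16, 2, 9, 7, 1, 6, 5]
i: (SA[i-1],SA[i]) lcp shared
  1: (13,14) 2 'aa'
  2: (14,3) 3 'aad'
  3: (3,10) 1 'a'
  4: (10,15) 1 'a'
  5: (15,0) 2 'ad'
  6: (0,4) 3 'add'
  7: (4,8) 0 ''
  8: (8,12) 0 ''
  9: (12,11) 1 'c'
  10: (11,16) 0 ''
  11: (16,2) 1 'd'
  12: (2,9) 2 'da'
  13: (9,7) 1 'd'
  14: (7,1) 1 'd'
  15: (1,6) 2 'dd'
  16: (6,5) 2 'dd'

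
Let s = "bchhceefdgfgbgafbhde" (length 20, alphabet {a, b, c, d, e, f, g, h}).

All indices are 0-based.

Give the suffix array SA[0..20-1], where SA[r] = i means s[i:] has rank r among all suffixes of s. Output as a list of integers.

sorted suffixes:
  #0 SA[0]=14  'afbhde'
  #1 SA[1]=0  'bchhceefdgfgbgafbhde'
  #2 SA[2]=12  'bgafbhde'
  #3 SA[3]=16  'bhde'
  #4 SA[4]=4  'ceefdgfgbgafbhde'
  #5 SA[5]=1  'chhceefdgfgbgafbhde'
  #6 SA[6]=18  'de'
  #7 SA[7]=8  'dgfgbgafbhde'
  #8 SA[8]=19  'e'
  #9 SA[9]=5  'eefdgfgbgafbhde'
  #10 SA[10]=6  'efdgfgbgafbhde'
  #11 SA[11]=15  'fbhde'
  #12 SA[12]=7  'fdgfgbgafbhde'
  #13 SA[13]=10  'fgbgafbhde'
  #14 SA[14]=13  'gafbhde'
  #15 SA[15]=11  'gbgafbhde'
  #16 SA[16]=9  'gfgbgafbhde'
  #17 SA[17]=3  'hceefdgfgbgafbhde'
  #18 SA[18]=17  'hde'
  #19 SA[19]=2  'hhceefdgfgbgafbhde'

[14, 0, 12, 16, 4, 1, 18, 8, 19, 5, 6, 15, 7, 10, 13, 11, 9, 3, 17, 2]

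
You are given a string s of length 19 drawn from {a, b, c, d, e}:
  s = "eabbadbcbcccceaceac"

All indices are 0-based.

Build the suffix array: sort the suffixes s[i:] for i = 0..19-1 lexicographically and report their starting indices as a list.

rank | idx | suffix
   0 |   1 | abbadbcbcccceaceac
   1 |  17 | ac
   2 |  14 | aceac
   3 |   4 | adbcbcccceaceac
   4 |   3 | badbcbcccceaceac
   5 |   2 | bbadbcbcccceaceac
   6 |   6 | bcbcccceaceac
   7 |   8 | bcccceaceac
   8 |  18 | c
   9 |   7 | cbcccceaceac
  10 |   9 | cccceaceac
  11 |  10 | ccceaceac
  12 |  11 | cceaceac
  13 |  15 | ceac
  14 |  12 | ceaceac
  15 |   5 | dbcbcccceaceac
  16 |   0 | eabbadbcbcccceaceac
  17 |  16 | eac
  18 |  13 | eaceac

[1, 17, 14, 4, 3, 2, 6, 8, 18, 7, 9, 10, 11, 15, 12, 5, 0, 16, 13]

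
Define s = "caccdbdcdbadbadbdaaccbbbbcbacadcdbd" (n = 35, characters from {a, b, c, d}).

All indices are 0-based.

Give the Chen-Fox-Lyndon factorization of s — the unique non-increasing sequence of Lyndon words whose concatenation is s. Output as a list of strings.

emit factor 1: 'c' (i=0, period=1)
emit factor 2: 'accdbdcdbadbadbd' (i=1, period=16)
emit factor 3: 'aaccbbbbcbacadcdbd' (i=17, period=18)

["c", "accdbdcdbadbadbd", "aaccbbbbcbacadcdbd"]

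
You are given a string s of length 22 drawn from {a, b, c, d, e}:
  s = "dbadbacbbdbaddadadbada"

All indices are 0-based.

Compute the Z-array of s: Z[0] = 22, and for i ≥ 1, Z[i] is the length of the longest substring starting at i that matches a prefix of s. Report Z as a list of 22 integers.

[22, 0, 0, 3, 0, 0, 0, 0, 0, 4, 0, 0, 1, 1, 0, 1, 0, 4, 0, 0, 1, 0]

Z[0]=22
i=1: i≥r, start 0; Z[1]=0
i=2: i≥r, start 0; Z[2]=0
i=3: i≥r, start 0; Z[3]=3 extend→box=[3,6)
i=4: min(r-i=2, Z[1]=0)=0; Z[4]=0
i=5: min(r-i=1, Z[2]=0)=0; Z[5]=0
i=6: i≥r, start 0; Z[6]=0
i=7: i≥r, start 0; Z[7]=0
i=8: i≥r, start 0; Z[8]=0
i=9: i≥r, start 0; Z[9]=4 extend→box=[9,13)
i=10: min(r-i=3, Z[1]=0)=0; Z[10]=0
i=11: min(r-i=2, Z[2]=0)=0; Z[11]=0
i=12: min(r-i=1, Z[3]=3)=1; Z[12]=1
i=13: i≥r, start 0; Z[13]=1 extend→box=[13,14)
i=14: i≥r, start 0; Z[14]=0
i=15: i≥r, start 0; Z[15]=1 extend→box=[15,16)
i=16: i≥r, start 0; Z[16]=0
i=17: i≥r, start 0; Z[17]=4 extend→box=[17,21)
i=18: min(r-i=3, Z[1]=0)=0; Z[18]=0
i=19: min(r-i=2, Z[2]=0)=0; Z[19]=0
i=20: min(r-i=1, Z[3]=3)=1; Z[20]=1
i=21: i≥r, start 0; Z[21]=0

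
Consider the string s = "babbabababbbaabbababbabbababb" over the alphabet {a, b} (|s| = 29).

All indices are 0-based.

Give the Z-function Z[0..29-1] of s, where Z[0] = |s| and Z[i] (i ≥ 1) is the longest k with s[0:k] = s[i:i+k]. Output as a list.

Z[0]=29
i=1: fresh scan; Z[1]=0
i=2: fresh scan; Z[2]=1 extend→box=[2,3)
i=3: fresh scan; Z[3]=3 extend→box=[3,6)
i=4: min(r-i=2, Z[1]=0)=0; Z[4]=0
i=5: min(r-i=1, Z[2]=1)=1; Z[5]=3 extend→box=[5,8)
i=6: min(r-i=2, Z[1]=0)=0; Z[6]=0
i=7: min(r-i=1, Z[2]=1)=1; Z[7]=4 extend→box=[7,11)
i=8: min(r-i=3, Z[1]=0)=0; Z[8]=0
i=9: min(r-i=2, Z[2]=1)=1; Z[9]=1
i=10: min(r-i=1, Z[3]=3)=1; Z[10]=1
i=11: fresh scan; Z[11]=2 extend→box=[11,13)
i=12: min(r-i=1, Z[1]=0)=0; Z[12]=0
i=13: fresh scan; Z[13]=0
i=14: fresh scan; Z[14]=1 extend→box=[14,15)
i=15: fresh scan; Z[15]=3 extend→box=[15,18)
i=16: min(r-i=2, Z[1]=0)=0; Z[16]=0
i=17: min(r-i=1, Z[2]=1)=1; Z[17]=6 extend→box=[17,23)
i=18: min(r-i=5, Z[1]=0)=0; Z[18]=0
i=19: min(r-i=4, Z[2]=1)=1; Z[19]=1
i=20: min(r-i=3, Z[3]=3)=3; Z[20]=8 extend→box=[20,28)
i=21: min(r-i=7, Z[1]=0)=0; Z[21]=0
i=22: min(r-i=6, Z[2]=1)=1; Z[22]=1
i=23: min(r-i=5, Z[3]=3)=3; Z[23]=3
i=24: min(r-i=4, Z[4]=0)=0; Z[24]=0
i=25: min(r-i=3, Z[5]=3)=3; Z[25]=4 extend→box=[25,29)
i=26: min(r-i=3, Z[1]=0)=0; Z[26]=0
i=27: min(r-i=2, Z[2]=1)=1; Z[27]=1
i=28: min(r-i=1, Z[3]=3)=1; Z[28]=1

[29, 0, 1, 3, 0, 3, 0, 4, 0, 1, 1, 2, 0, 0, 1, 3, 0, 6, 0, 1, 8, 0, 1, 3, 0, 4, 0, 1, 1]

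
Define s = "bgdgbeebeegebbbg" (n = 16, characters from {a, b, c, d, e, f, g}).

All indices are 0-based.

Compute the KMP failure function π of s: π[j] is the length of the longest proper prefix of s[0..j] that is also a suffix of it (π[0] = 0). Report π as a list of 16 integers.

π[0] = 0
j=1 s[j]='g': π[1]=0 (border '')
j=2 s[j]='d': π[2]=0 (border '')
j=3 s[j]='g': π[3]=0 (border '')
j=4 s[j]='b': π[4]=1 (border 'b')
j=5 s[j]='e': k: 1→0; π[5]=0 (border '')
j=6 s[j]='e': π[6]=0 (border '')
j=7 s[j]='b': π[7]=1 (border 'b')
j=8 s[j]='e': k: 1→0; π[8]=0 (border '')
j=9 s[j]='e': π[9]=0 (border '')
j=10 s[j]='g': π[10]=0 (border '')
j=11 s[j]='e': π[11]=0 (border '')
j=12 s[j]='b': π[12]=1 (border 'b')
j=13 s[j]='b': k: 1→0; π[13]=1 (border 'b')
j=14 s[j]='b': k: 1→0; π[14]=1 (border 'b')
j=15 s[j]='g': π[15]=2 (border 'bg')

[0, 0, 0, 0, 1, 0, 0, 1, 0, 0, 0, 0, 1, 1, 1, 2]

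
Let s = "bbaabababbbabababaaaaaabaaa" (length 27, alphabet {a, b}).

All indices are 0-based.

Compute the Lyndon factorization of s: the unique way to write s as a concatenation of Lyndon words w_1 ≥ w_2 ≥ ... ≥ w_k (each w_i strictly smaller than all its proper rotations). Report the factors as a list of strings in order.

["b", "b", "aabababbbababab", "aaaaaab", "a", "a", "a"]

emit factor 1: 'b' (i=0, period=1)
emit factor 2: 'b' (i=1, period=1)
emit factor 3: 'aabababbbababab' (i=2, period=15)
emit factor 4: 'aaaaaab' (i=17, period=7)
emit factor 5: 'a' (i=24, period=1)
emit factor 6: 'a' (i=25, period=1)
emit factor 7: 'a' (i=26, period=1)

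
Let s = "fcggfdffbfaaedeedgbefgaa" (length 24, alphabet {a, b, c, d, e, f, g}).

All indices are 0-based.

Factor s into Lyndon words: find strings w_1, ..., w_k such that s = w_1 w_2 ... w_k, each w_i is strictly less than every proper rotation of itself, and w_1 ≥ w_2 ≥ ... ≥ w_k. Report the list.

["f", "cggfdff", "bf", "aaedeedgbefg", "a", "a"]

emit factor 1: 'f' (i=0, period=1)
emit factor 2: 'cggfdff' (i=1, period=7)
emit factor 3: 'bf' (i=8, period=2)
emit factor 4: 'aaedeedgbefg' (i=10, period=12)
emit factor 5: 'a' (i=22, period=1)
emit factor 6: 'a' (i=23, period=1)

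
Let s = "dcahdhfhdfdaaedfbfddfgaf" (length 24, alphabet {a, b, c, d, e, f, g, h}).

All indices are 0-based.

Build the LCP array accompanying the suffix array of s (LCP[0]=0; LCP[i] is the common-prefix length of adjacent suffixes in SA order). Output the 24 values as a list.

rank→(start, suffix):
  0 → (11, 'aaedfbfddfgaf')
  1 → (12, 'aedfbfddfgaf')
  2 → (22, 'af')
  3 → (2, 'ahdhfhdfdaaedfbfddfgaf')
  4 → (16, 'bfddfgaf')
  5 → (1, 'cahdhfhdfdaaedfbfddfgaf')
  6 → (10, 'daaedfbfddfgaf')
  7 → (0, 'dcahdhfhdfdaaedfbfddfgaf')
  8 → (18, 'ddfgaf')
  9 → (14, 'dfbfddfgaf')
  10 → (8, 'dfdaaedfbfddfgaf')
  11 → (19, 'dfgaf')
  12 → (4, 'dhfhdfdaaedfbfddfgaf')
  13 → (13, 'edfbfddfgaf')
  14 → (23, 'f')
  15 → (15, 'fbfddfgaf')
  16 → (9, 'fdaaedfbfddfgaf')
  17 → (17, 'fddfgaf')
  18 → (20, 'fgaf')
  19 → (6, 'fhdfdaaedfbfddfgaf')
  20 → (21, 'gaf')
  21 → (7, 'hdfdaaedfbfddfgaf')
  22 → (3, 'hdhfhdfdaaedfbfddfgaf')
  23 → (5, 'hfhdfdaaedfbfddfgaf')

SA = [11, 12, 22, 2, 16, 1, 10, 0, 18, 14, 8, 19, 4, 13, 23, 15, 9, 17, 20, 6, 21, 7, 3, 5]
[i] adj suffixes → lcp
  [1] 11/12 → 1 ('a')
  [2] 12/22 → 1 ('a')
  [3] 22/2 → 1 ('a')
  [4] 2/16 → 0 ('')
  [5] 16/1 → 0 ('')
  [6] 1/10 → 0 ('')
  [7] 10/0 → 1 ('d')
  [8] 0/18 → 1 ('d')
  [9] 18/14 → 1 ('d')
  [10] 14/8 → 2 ('df')
  [11] 8/19 → 2 ('df')
  [12] 19/4 → 1 ('d')
  [13] 4/13 → 0 ('')
  [14] 13/23 → 0 ('')
  [15] 23/15 → 1 ('f')
  [16] 15/9 → 1 ('f')
  [17] 9/17 → 2 ('fd')
  [18] 17/20 → 1 ('f')
  [19] 20/6 → 1 ('f')
  [20] 6/21 → 0 ('')
  [21] 21/7 → 0 ('')
  [22] 7/3 → 2 ('hd')
  [23] 3/5 → 1 ('h')

[0, 1, 1, 1, 0, 0, 0, 1, 1, 1, 2, 2, 1, 0, 0, 1, 1, 2, 1, 1, 0, 0, 2, 1]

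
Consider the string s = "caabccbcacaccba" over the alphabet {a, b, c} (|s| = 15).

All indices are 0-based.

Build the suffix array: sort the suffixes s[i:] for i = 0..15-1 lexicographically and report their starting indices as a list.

[14, 1, 2, 8, 10, 13, 6, 3, 0, 7, 9, 12, 5, 11, 4]

rank→(start, suffix):
  0 → (14, 'a')
  1 → (1, 'aabccbcacaccba')
  2 → (2, 'abccbcacaccba')
  3 → (8, 'acaccba')
  4 → (10, 'accba')
  5 → (13, 'ba')
  6 → (6, 'bcacaccba')
  7 → (3, 'bccbcacaccba')
  8 → (0, 'caabccbcacaccba')
  9 → (7, 'cacaccba')
  10 → (9, 'caccba')
  11 → (12, 'cba')
  12 → (5, 'cbcacaccba')
  13 → (11, 'ccba')
  14 → (4, 'ccbcacaccba')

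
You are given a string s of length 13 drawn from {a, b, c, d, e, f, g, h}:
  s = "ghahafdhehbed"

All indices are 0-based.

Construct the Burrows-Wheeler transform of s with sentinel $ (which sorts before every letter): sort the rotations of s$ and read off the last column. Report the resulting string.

dhhhefbha$aged

rank  rotation        last
    0  $ghahafdhehbed  d
    1  afdhehbed$ghah  h
    2  ahafdhehbed$gh  h
    3  bed$ghahafdheh  h
    4  d$ghahafdhehbe  e
    5  dhehbed$ghahaf  f
    6  ed$ghahafdhehb  b
    7  ehbed$ghahafdh  h
    8  fdhehbed$ghaha  a
    9  ghahafdhehbed$  $
   10  hafdhehbed$gha  a
   11  hahafdhehbed$g  g
   12  hbed$ghahafdhe  e
   13  hehbed$ghahafd  d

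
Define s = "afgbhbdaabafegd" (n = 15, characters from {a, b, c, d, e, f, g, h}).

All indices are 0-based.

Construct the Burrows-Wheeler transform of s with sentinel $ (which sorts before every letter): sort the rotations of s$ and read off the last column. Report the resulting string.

rank  rotation          last
    0  $afgbhbdaabafegd  d
    1  aabafegd$afgbhbd  d
    2  abafegd$afgbhbda  a
    3  afegd$afgbhbdaab  b
    4  afgbhbdaabafegd$  $
    5  bafegd$afgbhbdaa  a
    6  bdaabafegd$afgbh  h
    7  bhbdaabafegd$afg  g
    8  d$afgbhbdaabafeg  g
    9  daabafegd$afgbhb  b
   10  egd$afgbhbdaabaf  f
   11  fegd$afgbhbdaaba  a
   12  fgbhbdaabafegd$a  a
   13  gbhbdaabafegd$af  f
   14  gd$afgbhbdaabafe  e
   15  hbdaabafegd$afgb  b

ddab$ahggbfaafeb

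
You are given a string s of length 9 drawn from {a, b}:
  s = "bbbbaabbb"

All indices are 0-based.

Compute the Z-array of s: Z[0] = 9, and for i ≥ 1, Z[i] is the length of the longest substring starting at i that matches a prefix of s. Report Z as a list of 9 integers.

[9, 3, 2, 1, 0, 0, 3, 2, 1]

Z[0]=9
i=1: i≥r, start 0; Z[1]=3 extend→box=[1,4)
i=2: min(r-i=2, Z[1]=3)=2; Z[2]=2
i=3: min(r-i=1, Z[2]=2)=1; Z[3]=1
i=4: i≥r, start 0; Z[4]=0
i=5: i≥r, start 0; Z[5]=0
i=6: i≥r, start 0; Z[6]=3 extend→box=[6,9)
i=7: min(r-i=2, Z[1]=3)=2; Z[7]=2
i=8: min(r-i=1, Z[2]=2)=1; Z[8]=1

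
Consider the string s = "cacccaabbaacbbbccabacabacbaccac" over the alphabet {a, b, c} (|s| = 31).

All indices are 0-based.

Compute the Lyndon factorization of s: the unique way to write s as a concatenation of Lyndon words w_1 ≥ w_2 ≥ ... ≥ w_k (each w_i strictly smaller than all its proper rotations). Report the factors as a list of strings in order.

emit factor 1: 'c' (i=0, period=1)
emit factor 2: 'accc' (i=1, period=4)
emit factor 3: 'aabbaacbbbccabacabacbaccac' (i=5, period=26)

["c", "accc", "aabbaacbbbccabacabacbaccac"]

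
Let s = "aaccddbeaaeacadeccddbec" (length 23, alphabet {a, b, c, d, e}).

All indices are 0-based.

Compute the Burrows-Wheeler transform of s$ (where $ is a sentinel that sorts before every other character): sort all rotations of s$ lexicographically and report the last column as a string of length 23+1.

c$eeacaddeaaeccddccababd

rank  rotation                  last
    0  $aaccddbeaaeacadeccddbec  c
    1  aaccddbeaaeacadeccddbec$  $
    2  aaeacadeccddbec$aaccddbe  e
    3  acadeccddbec$aaccddbeaae  e
    4  accddbeaaeacadeccddbec$a  a
    5  adeccddbec$aaccddbeaaeac  c
    6  aeacadeccddbec$aaccddbea  a
    7  beaaeacadeccddbec$aaccdd  d
    8  bec$aaccddbeaaeacadeccdd  d
    9  c$aaccddbeaaeacadeccddbe  e
   10  cadeccddbec$aaccddbeaaea  a
   11  ccddbeaaeacadeccddbec$aa  a
   12  ccddbec$aaccddbeaaeacade  e
   13  cddbeaaeacadeccddbec$aac  c
   14  cddbec$aaccddbeaaeacadec  c
   15  dbeaaeacadeccddbec$aaccd  d
   16  dbec$aaccddbeaaeacadeccd  d
   17  ddbeaaeacadeccddbec$aacc  c
   18  ddbec$aaccddbeaaeacadecc  c
   19  deccddbec$aaccddbeaaeaca  a
   20  eaaeacadeccddbec$aaccddb  b
   21  eacadeccddbec$aaccddbeaa  a
   22  ec$aaccddbeaaeacadeccddb  b
   23  eccddbec$aaccddbeaaeacad  d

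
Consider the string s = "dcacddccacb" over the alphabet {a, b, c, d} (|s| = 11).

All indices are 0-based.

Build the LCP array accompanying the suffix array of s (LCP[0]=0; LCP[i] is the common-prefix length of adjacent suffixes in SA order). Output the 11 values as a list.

sorted suffixes:
  #0 SA[0]=8  'acb'
  #1 SA[1]=2  'acddccacb'
  #2 SA[2]=10  'b'
  #3 SA[3]=7  'cacb'
  #4 SA[4]=1  'cacddccacb'
  #5 SA[5]=9  'cb'
  #6 SA[6]=6  'ccacb'
  #7 SA[7]=3  'cddccacb'
  #8 SA[8]=0  'dcacddccacb'
  #9 SA[9]=5  'dccacb'
  #10 SA[10]=4  'ddccacb'

SA = [8, 2, 10, 7, 1, 9, 6, 3, 0, 5, 4]
i: (SA[i-1],SA[i]) lcp shared
  1: (8,2) 2 'ac'
  2: (2,10) 0 ''
  3: (10,7) 0 ''
  4: (7,1) 3 'cac'
  5: (1,9) 1 'c'
  6: (9,6) 1 'c'
  7: (6,3) 1 'c'
  8: (3,0) 0 ''
  9: (0,5) 2 'dc'
  10: (5,4) 1 'd'

[0, 2, 0, 0, 3, 1, 1, 1, 0, 2, 1]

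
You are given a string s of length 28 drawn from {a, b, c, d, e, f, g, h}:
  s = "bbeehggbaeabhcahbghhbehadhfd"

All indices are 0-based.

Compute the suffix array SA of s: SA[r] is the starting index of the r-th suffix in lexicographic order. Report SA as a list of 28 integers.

[10, 23, 8, 14, 7, 0, 1, 20, 16, 11, 13, 27, 24, 9, 2, 21, 3, 26, 6, 5, 17, 22, 19, 15, 12, 25, 4, 18]

sorted suffixes:
  #0 SA[0]=10  'abhcahbghhbehadhfd'
  #1 SA[1]=23  'adhfd'
  #2 SA[2]=8  'aeabhcahbghhbehadhfd'
  #3 SA[3]=14  'ahbghhbehadhfd'
  #4 SA[4]=7  'baeabhcahbghhbehadhfd'
  #5 SA[5]=0  'bbeehggbaeabhcahbghhbehadhfd'
  #6 SA[6]=1  'beehggbaeabhcahbghhbehadhfd'
  #7 SA[7]=20  'behadhfd'
  #8 SA[8]=16  'bghhbehadhfd'
  #9 SA[9]=11  'bhcahbghhbehadhfd'
  #10 SA[10]=13  'cahbghhbehadhfd'
  #11 SA[11]=27  'd'
  #12 SA[12]=24  'dhfd'
  #13 SA[13]=9  'eabhcahbghhbehadhfd'
  #14 SA[14]=2  'eehggbaeabhcahbghhbehadhfd'
  #15 SA[15]=21  'ehadhfd'
  #16 SA[16]=3  'ehggbaeabhcahbghhbehadhfd'
  #17 SA[17]=26  'fd'
  #18 SA[18]=6  'gbaeabhcahbghhbehadhfd'
  #19 SA[19]=5  'ggbaeabhcahbghhbehadhfd'
  #20 SA[20]=17  'ghhbehadhfd'
  #21 SA[21]=22  'hadhfd'
  #22 SA[22]=19  'hbehadhfd'
  #23 SA[23]=15  'hbghhbehadhfd'
  #24 SA[24]=12  'hcahbghhbehadhfd'
  #25 SA[25]=25  'hfd'
  #26 SA[26]=4  'hggbaeabhcahbghhbehadhfd'
  #27 SA[27]=18  'hhbehadhfd'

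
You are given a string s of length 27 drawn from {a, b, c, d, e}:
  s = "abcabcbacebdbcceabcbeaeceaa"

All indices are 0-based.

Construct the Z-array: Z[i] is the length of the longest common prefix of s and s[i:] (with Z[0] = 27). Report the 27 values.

[27, 0, 0, 3, 0, 0, 0, 1, 0, 0, 0, 0, 0, 0, 0, 0, 3, 0, 0, 0, 0, 1, 0, 0, 0, 1, 1]

Z[0]=27
i=1: fresh scan; Z[1]=0
i=2: fresh scan; Z[2]=0
i=3: fresh scan; Z[3]=3 scan→box=[3,6)
i=4: min(r-i=2, Z[1]=0)=0; Z[4]=0
i=5: min(r-i=1, Z[2]=0)=0; Z[5]=0
i=6: fresh scan; Z[6]=0
i=7: fresh scan; Z[7]=1 scan→box=[7,8)
i=8: fresh scan; Z[8]=0
i=9: fresh scan; Z[9]=0
i=10: fresh scan; Z[10]=0
i=11: fresh scan; Z[11]=0
i=12: fresh scan; Z[12]=0
i=13: fresh scan; Z[13]=0
i=14: fresh scan; Z[14]=0
i=15: fresh scan; Z[15]=0
i=16: fresh scan; Z[16]=3 scan→box=[16,19)
i=17: min(r-i=2, Z[1]=0)=0; Z[17]=0
i=18: min(r-i=1, Z[2]=0)=0; Z[18]=0
i=19: fresh scan; Z[19]=0
i=20: fresh scan; Z[20]=0
i=21: fresh scan; Z[21]=1 scan→box=[21,22)
i=22: fresh scan; Z[22]=0
i=23: fresh scan; Z[23]=0
i=24: fresh scan; Z[24]=0
i=25: fresh scan; Z[25]=1 scan→box=[25,26)
i=26: fresh scan; Z[26]=1 scan→box=[26,27)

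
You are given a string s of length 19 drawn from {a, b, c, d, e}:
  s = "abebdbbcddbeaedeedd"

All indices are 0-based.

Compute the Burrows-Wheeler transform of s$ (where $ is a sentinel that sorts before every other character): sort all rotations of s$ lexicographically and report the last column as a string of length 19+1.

rank  rotation              last
    0  $abebdbbcddbeaedeedd  d
    1  abebdbbcddbeaedeedd$  $
    2  aedeedd$abebdbbcddbe  e
    3  bbcddbeaedeedd$abebd  d
    4  bcddbeaedeedd$abebdb  b
    5  bdbbcddbeaedeedd$abe  e
    6  beaedeedd$abebdbbcdd  d
    7  bebdbbcddbeaedeedd$a  a
    8  cddbeaedeedd$abebdbb  b
    9  d$abebdbbcddbeaedeed  d
   10  dbbcddbeaedeedd$abeb  b
   11  dbeaedeedd$abebdbbcd  d
   12  dd$abebdbbcddbeaedee  e
   13  ddbeaedeedd$abebdbbc  c
   14  deedd$abebdbbcddbeae  e
   15  eaedeedd$abebdbbcddb  b
   16  ebdbbcddbeaedeedd$ab  b
   17  edd$abebdbbcddbeaede  e
   18  edeedd$abebdbbcddbea  a
   19  eedd$abebdbbcddbeaed  d

d$edbedabdbdecebbead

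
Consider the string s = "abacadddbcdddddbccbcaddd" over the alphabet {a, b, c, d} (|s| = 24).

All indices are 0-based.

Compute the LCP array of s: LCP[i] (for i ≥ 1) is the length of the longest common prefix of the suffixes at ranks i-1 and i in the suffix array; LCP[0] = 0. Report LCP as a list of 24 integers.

[0, 1, 1, 4, 0, 1, 2, 2, 0, 5, 1, 1, 1, 0, 1, 3, 1, 2, 4, 2, 3, 5, 3, 4]

rank | idx | suffix
   0 |   0 | abacadddbcdddddbccbcaddd
   1 |   2 | acadddbcdddddbccbcaddd
   2 |  20 | addd
   3 |   4 | adddbcdddddbccbcaddd
   4 |   1 | bacadddbcdddddbccbcaddd
   5 |  18 | bcaddd
   6 |  15 | bccbcaddd
   7 |   8 | bcdddddbccbcaddd
   8 |  19 | caddd
   9 |   3 | cadddbcdddddbccbcaddd
  10 |  17 | cbcaddd
  11 |  16 | ccbcaddd
  12 |   9 | cdddddbccbcaddd
  13 |  23 | d
  14 |  14 | dbccbcaddd
  15 |   7 | dbcdddddbccbcaddd
  16 |  22 | dd
  17 |  13 | ddbccbcaddd
  18 |   6 | ddbcdddddbccbcaddd
  19 |  21 | ddd
  20 |  12 | dddbccbcaddd
  21 |   5 | dddbcdddddbccbcaddd
  22 |  11 | ddddbccbcaddd
  23 |  10 | dddddbccbcaddd

SA = [0, 2, 20, 4, 1, 18, 15, 8, 19, 3, 17, 16, 9, 23, 14, 7, 22, 13, 6, 21, 12, 5, 11, 10]
i: (SA[i-1],SA[i]) lcp shared
  1: (0,2) 1 'a'
  2: (2,20) 1 'a'
  3: (20,4) 4 'addd'
  4: (4,1) 0 ''
  5: (1,18) 1 'b'
  6: (18,15) 2 'bc'
  7: (15,8) 2 'bc'
  8: (8,19) 0 ''
  9: (19,3) 5 'caddd'
  10: (3,17) 1 'c'
  11: (17,16) 1 'c'
  12: (16,9) 1 'c'
  13: (9,23) 0 ''
  14: (23,14) 1 'd'
  15: (14,7) 3 'dbc'
  16: (7,22) 1 'd'
  17: (22,13) 2 'dd'
  18: (13,6) 4 'ddbc'
  19: (6,21) 2 'dd'
  20: (21,12) 3 'ddd'
  21: (12,5) 5 'dddbc'
  22: (5,11) 3 'ddd'
  23: (11,10) 4 'dddd'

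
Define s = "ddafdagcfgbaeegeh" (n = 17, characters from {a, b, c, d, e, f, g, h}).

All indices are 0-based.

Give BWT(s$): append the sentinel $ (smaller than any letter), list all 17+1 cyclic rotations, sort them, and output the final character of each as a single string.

hbddggdf$aegacfaee

rank  rotation            last
    0  $ddafdagcfgbaeegeh  h
    1  aeegeh$ddafdagcfgb  b
    2  afdagcfgbaeegeh$dd  d
    3  agcfgbaeegeh$ddafd  d
    4  baeegeh$ddafdagcfg  g
    5  cfgbaeegeh$ddafdag  g
    6  dafdagcfgbaeegeh$d  d
    7  dagcfgbaeegeh$ddaf  f
    8  ddafdagcfgbaeegeh$  $
    9  eegeh$ddafdagcfgba  a
   10  egeh$ddafdagcfgbae  e
   11  eh$ddafdagcfgbaeeg  g
   12  fdagcfgbaeegeh$dda  a
   13  fgbaeegeh$ddafdagc  c
   14  gbaeegeh$ddafdagcf  f
   15  gcfgbaeegeh$ddafda  a
   16  geh$ddafdagcfgbaee  e
   17  h$ddafdagcfgbaeege  e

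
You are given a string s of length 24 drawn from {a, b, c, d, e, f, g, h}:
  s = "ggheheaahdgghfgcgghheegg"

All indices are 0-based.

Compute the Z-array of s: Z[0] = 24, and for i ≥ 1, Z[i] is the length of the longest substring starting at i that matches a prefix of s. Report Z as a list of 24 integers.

[24, 1, 0, 0, 0, 0, 0, 0, 0, 0, 3, 1, 0, 0, 1, 0, 3, 1, 0, 0, 0, 0, 2, 1]

Z[0]=24
i=1: fresh scan; Z[1]=1 extend→box=[1,2)
i=2: fresh scan; Z[2]=0
i=3: fresh scan; Z[3]=0
i=4: fresh scan; Z[4]=0
i=5: fresh scan; Z[5]=0
i=6: fresh scan; Z[6]=0
i=7: fresh scan; Z[7]=0
i=8: fresh scan; Z[8]=0
i=9: fresh scan; Z[9]=0
i=10: fresh scan; Z[10]=3 extend→box=[10,13)
i=11: min(r-i=2, Z[1]=1)=1; Z[11]=1
i=12: min(r-i=1, Z[2]=0)=0; Z[12]=0
i=13: fresh scan; Z[13]=0
i=14: fresh scan; Z[14]=1 extend→box=[14,15)
i=15: fresh scan; Z[15]=0
i=16: fresh scan; Z[16]=3 extend→box=[16,19)
i=17: min(r-i=2, Z[1]=1)=1; Z[17]=1
i=18: min(r-i=1, Z[2]=0)=0; Z[18]=0
i=19: fresh scan; Z[19]=0
i=20: fresh scan; Z[20]=0
i=21: fresh scan; Z[21]=0
i=22: fresh scan; Z[22]=2 extend→box=[22,24)
i=23: min(r-i=1, Z[1]=1)=1; Z[23]=1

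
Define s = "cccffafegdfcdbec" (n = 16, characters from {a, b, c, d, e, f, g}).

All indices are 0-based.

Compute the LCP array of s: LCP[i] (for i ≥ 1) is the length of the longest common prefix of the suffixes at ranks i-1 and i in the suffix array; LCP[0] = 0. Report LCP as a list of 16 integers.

[0, 0, 0, 1, 2, 1, 1, 0, 1, 0, 1, 0, 1, 1, 1, 0]

sorted suffixes:
  #0 SA[0]=5  'afegdfcdbec'
  #1 SA[1]=13  'bec'
  #2 SA[2]=15  'c'
  #3 SA[3]=0  'cccffafegdfcdbec'
  #4 SA[4]=1  'ccffafegdfcdbec'
  #5 SA[5]=11  'cdbec'
  #6 SA[6]=2  'cffafegdfcdbec'
  #7 SA[7]=12  'dbec'
  #8 SA[8]=9  'dfcdbec'
  #9 SA[9]=14  'ec'
  #10 SA[10]=7  'egdfcdbec'
  #11 SA[11]=4  'fafegdfcdbec'
  #12 SA[12]=10  'fcdbec'
  #13 SA[13]=6  'fegdfcdbec'
  #14 SA[14]=3  'ffafegdfcdbec'
  #15 SA[15]=8  'gdfcdbec'

SA = [5, 13, 15, 0, 1, 11, 2, 12, 9, 14, 7, 4, 10, 6, 3, 8]
i: (SA[i-1],SA[i]) lcp shared
  1: (5,13) 0 ''
  2: (13,15) 0 ''
  3: (15,0) 1 'c'
  4: (0,1) 2 'cc'
  5: (1,11) 1 'c'
  6: (11,2) 1 'c'
  7: (2,12) 0 ''
  8: (12,9) 1 'd'
  9: (9,14) 0 ''
  10: (14,7) 1 'e'
  11: (7,4) 0 ''
  12: (4,10) 1 'f'
  13: (10,6) 1 'f'
  14: (6,3) 1 'f'
  15: (3,8) 0 ''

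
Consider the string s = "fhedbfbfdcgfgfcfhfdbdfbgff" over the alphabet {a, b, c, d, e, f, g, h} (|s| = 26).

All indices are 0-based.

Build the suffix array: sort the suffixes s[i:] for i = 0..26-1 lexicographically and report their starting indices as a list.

sorted suffixes:
  #0 SA[0]=19  'bdfbgff'
  #1 SA[1]=4  'bfbfdcgfgfcfhfdbdfbgff'
  #2 SA[2]=6  'bfdcgfgfcfhfdbdfbgff'
  #3 SA[3]=22  'bgff'
  #4 SA[4]=14  'cfhfdbdfbgff'
  #5 SA[5]=9  'cgfgfcfhfdbdfbgff'
  #6 SA[6]=18  'dbdfbgff'
  #7 SA[7]=3  'dbfbfdcgfgfcfhfdbdfbgff'
  #8 SA[8]=8  'dcgfgfcfhfdbdfbgff'
  #9 SA[9]=20  'dfbgff'
  #10 SA[10]=2  'edbfbfdcgfgfcfhfdbdfbgff'
  #11 SA[11]=25  'f'
  #12 SA[12]=5  'fbfdcgfgfcfhfdbdfbgff'
  #13 SA[13]=21  'fbgff'
  #14 SA[14]=13  'fcfhfdbdfbgff'
  #15 SA[15]=17  'fdbdfbgff'
  #16 SA[16]=7  'fdcgfgfcfhfdbdfbgff'
  #17 SA[17]=24  'ff'
  #18 SA[18]=11  'fgfcfhfdbdfbgff'
  #19 SA[19]=0  'fhedbfbfdcgfgfcfhfdbdfbgff'
  #20 SA[20]=15  'fhfdbdfbgff'
  #21 SA[21]=12  'gfcfhfdbdfbgff'
  #22 SA[22]=23  'gff'
  #23 SA[23]=10  'gfgfcfhfdbdfbgff'
  #24 SA[24]=1  'hedbfbfdcgfgfcfhfdbdfbgff'
  #25 SA[25]=16  'hfdbdfbgff'

[19, 4, 6, 22, 14, 9, 18, 3, 8, 20, 2, 25, 5, 21, 13, 17, 7, 24, 11, 0, 15, 12, 23, 10, 1, 16]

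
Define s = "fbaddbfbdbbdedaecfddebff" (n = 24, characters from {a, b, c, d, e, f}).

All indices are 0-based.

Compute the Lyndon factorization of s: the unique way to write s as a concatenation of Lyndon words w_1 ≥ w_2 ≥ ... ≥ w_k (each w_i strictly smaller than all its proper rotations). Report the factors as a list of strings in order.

emit factor 1: 'f' (i=0, period=1)
emit factor 2: 'b' (i=1, period=1)
emit factor 3: 'addbfbdbbdedaecfddebff' (i=2, period=22)

["f", "b", "addbfbdbbdedaecfddebff"]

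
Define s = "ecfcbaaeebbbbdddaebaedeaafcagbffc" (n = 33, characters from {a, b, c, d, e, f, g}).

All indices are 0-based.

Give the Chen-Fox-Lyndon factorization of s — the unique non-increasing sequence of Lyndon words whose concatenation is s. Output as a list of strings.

emit factor 1: 'e' (i=0, period=1)
emit factor 2: 'cf' (i=1, period=2)
emit factor 3: 'c' (i=3, period=1)
emit factor 4: 'b' (i=4, period=1)
emit factor 5: 'aaeebbbbdddaebaedeaafcagbffc' (i=5, period=28)

["e", "cf", "c", "b", "aaeebbbbdddaebaedeaafcagbffc"]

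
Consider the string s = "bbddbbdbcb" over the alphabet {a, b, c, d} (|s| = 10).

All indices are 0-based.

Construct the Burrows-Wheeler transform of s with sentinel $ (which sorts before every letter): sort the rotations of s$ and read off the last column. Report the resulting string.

bcd$dbbbdbb

rank  rotation     last
    0  $bbddbbdbcb  b
    1  b$bbddbbdbc  c
    2  bbdbcb$bbdd  d
    3  bbddbbdbcb$  $
    4  bcb$bbddbbd  d
    5  bdbcb$bbddb  b
    6  bddbbdbcb$b  b
    7  cb$bbddbbdb  b
    8  dbbdbcb$bbd  d
    9  dbcb$bbddbb  b
   10  ddbbdbcb$bb  b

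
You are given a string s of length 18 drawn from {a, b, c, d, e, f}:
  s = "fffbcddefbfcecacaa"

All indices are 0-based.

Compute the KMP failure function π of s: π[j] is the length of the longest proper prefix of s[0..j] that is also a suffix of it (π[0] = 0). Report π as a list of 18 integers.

[0, 1, 2, 0, 0, 0, 0, 0, 1, 0, 1, 0, 0, 0, 0, 0, 0, 0]

π[0] = 0
j=1 s[j]='f': π[1]=1 (border 'f')
j=2 s[j]='f': π[2]=2 (border 'ff')
j=3 s[j]='b': k: 2→1→0; π[3]=0 (border '')
j=4 s[j]='c': π[4]=0 (border '')
j=5 s[j]='d': π[5]=0 (border '')
j=6 s[j]='d': π[6]=0 (border '')
j=7 s[j]='e': π[7]=0 (border '')
j=8 s[j]='f': π[8]=1 (border 'f')
j=9 s[j]='b': k: 1→0; π[9]=0 (border '')
j=10 s[j]='f': π[10]=1 (border 'f')
j=11 s[j]='c': k: 1→0; π[11]=0 (border '')
j=12 s[j]='e': π[12]=0 (border '')
j=13 s[j]='c': π[13]=0 (border '')
j=14 s[j]='a': π[14]=0 (border '')
j=15 s[j]='c': π[15]=0 (border '')
j=16 s[j]='a': π[16]=0 (border '')
j=17 s[j]='a': π[17]=0 (border '')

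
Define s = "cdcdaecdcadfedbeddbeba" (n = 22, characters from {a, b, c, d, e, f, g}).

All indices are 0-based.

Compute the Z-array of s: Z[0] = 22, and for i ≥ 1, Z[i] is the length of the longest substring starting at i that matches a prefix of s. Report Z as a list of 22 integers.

[22, 0, 2, 0, 0, 0, 3, 0, 1, 0, 0, 0, 0, 0, 0, 0, 0, 0, 0, 0, 0, 0]

Z[0]=22
i=1: i≥r, start 0; Z[1]=0
i=2: i≥r, start 0; Z[2]=2 extend→box=[2,4)
i=3: min(r-i=1, Z[1]=0)=0; Z[3]=0
i=4: i≥r, start 0; Z[4]=0
i=5: i≥r, start 0; Z[5]=0
i=6: i≥r, start 0; Z[6]=3 extend→box=[6,9)
i=7: min(r-i=2, Z[1]=0)=0; Z[7]=0
i=8: min(r-i=1, Z[2]=2)=1; Z[8]=1
i=9: i≥r, start 0; Z[9]=0
i=10: i≥r, start 0; Z[10]=0
i=11: i≥r, start 0; Z[11]=0
i=12: i≥r, start 0; Z[12]=0
i=13: i≥r, start 0; Z[13]=0
i=14: i≥r, start 0; Z[14]=0
i=15: i≥r, start 0; Z[15]=0
i=16: i≥r, start 0; Z[16]=0
i=17: i≥r, start 0; Z[17]=0
i=18: i≥r, start 0; Z[18]=0
i=19: i≥r, start 0; Z[19]=0
i=20: i≥r, start 0; Z[20]=0
i=21: i≥r, start 0; Z[21]=0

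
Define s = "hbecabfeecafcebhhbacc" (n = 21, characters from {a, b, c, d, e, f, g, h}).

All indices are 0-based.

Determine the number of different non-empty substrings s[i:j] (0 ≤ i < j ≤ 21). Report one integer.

212

sorted suffixes:
  #0 SA[0]=4  'abfeecafcebhhbacc'
  #1 SA[1]=18  'acc'
  #2 SA[2]=10  'afcebhhbacc'
  #3 SA[3]=17  'bacc'
  #4 SA[4]=1  'becabfeecafcebhhbacc'
  #5 SA[5]=5  'bfeecafcebhhbacc'
  #6 SA[6]=14  'bhhbacc'
  #7 SA[7]=20  'c'
  #8 SA[8]=3  'cabfeecafcebhhbacc'
  #9 SA[9]=9  'cafcebhhbacc'
  #10 SA[10]=19  'cc'
  #11 SA[11]=12  'cebhhbacc'
  #12 SA[12]=13  'ebhhbacc'
  #13 SA[13]=2  'ecabfeecafcebhhbacc'
  #14 SA[14]=8  'ecafcebhhbacc'
  #15 SA[15]=7  'eecafcebhhbacc'
  #16 SA[16]=11  'fcebhhbacc'
  #17 SA[17]=6  'feecafcebhhbacc'
  #18 SA[18]=16  'hbacc'
  #19 SA[19]=0  'hbecabfeecafcebhhbacc'
  #20 SA[20]=15  'hhbacc'

SA = [4, 18, 10, 17, 1, 5, 14, 20, 3, 9, 19, 12, 13, 2, 8, 7, 11, 6, 16, 0, 15]
[i] adj suffixes → lcp
  [1] 4/18 → 1 ('a')
  [2] 18/10 → 1 ('a')
  [3] 10/17 → 0 ('')
  [4] 17/1 → 1 ('b')
  [5] 1/5 → 1 ('b')
  [6] 5/14 → 1 ('b')
  [7] 14/20 → 0 ('')
  [8] 20/3 → 1 ('c')
  [9] 3/9 → 2 ('ca')
  [10] 9/19 → 1 ('c')
  [11] 19/12 → 1 ('c')
  [12] 12/13 → 0 ('')
  [13] 13/2 → 1 ('e')
  [14] 2/8 → 3 ('eca')
  [15] 8/7 → 1 ('e')
  [16] 7/11 → 0 ('')
  [17] 11/6 → 1 ('f')
  [18] 6/16 → 0 ('')
  [19] 16/0 → 2 ('hb')
  [20] 0/15 → 1 ('h')

n(n+1)/2 = 21·22/2 = 231
Σ LCP = 0 + 1 + 1 + 0 + 1 + 1 + 1 + 0 + 1 + 2 + 1 + 1 + 0 + 1 + 3 + 1 + 0 + 1 + 0 + 2 + 1 = 19
distinct = 231 − 19 = 212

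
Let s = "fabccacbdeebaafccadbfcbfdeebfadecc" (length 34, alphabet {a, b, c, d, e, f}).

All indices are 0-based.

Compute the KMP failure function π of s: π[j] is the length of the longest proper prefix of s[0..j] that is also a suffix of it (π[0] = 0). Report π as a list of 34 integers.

[0, 0, 0, 0, 0, 0, 0, 0, 0, 0, 0, 0, 0, 0, 1, 0, 0, 0, 0, 0, 1, 0, 0, 1, 0, 0, 0, 0, 1, 2, 0, 0, 0, 0]

π[0] = 0
j=1 s[j]='a': π[1]=0 (border '')
j=2 s[j]='b': π[2]=0 (border '')
j=3 s[j]='c': π[3]=0 (border '')
j=4 s[j]='c': π[4]=0 (border '')
j=5 s[j]='a': π[5]=0 (border '')
j=6 s[j]='c': π[6]=0 (border '')
j=7 s[j]='b': π[7]=0 (border '')
j=8 s[j]='d': π[8]=0 (border '')
j=9 s[j]='e': π[9]=0 (border '')
j=10 s[j]='e': π[10]=0 (border '')
j=11 s[j]='b': π[11]=0 (border '')
j=12 s[j]='a': π[12]=0 (border '')
j=13 s[j]='a': π[13]=0 (border '')
j=14 s[j]='f': π[14]=1 (border 'f')
j=15 s[j]='c': k: 1→0; π[15]=0 (border '')
j=16 s[j]='c': π[16]=0 (border '')
j=17 s[j]='a': π[17]=0 (border '')
j=18 s[j]='d': π[18]=0 (border '')
j=19 s[j]='b': π[19]=0 (border '')
j=20 s[j]='f': π[20]=1 (border 'f')
j=21 s[j]='c': k: 1→0; π[21]=0 (border '')
j=22 s[j]='b': π[22]=0 (border '')
j=23 s[j]='f': π[23]=1 (border 'f')
j=24 s[j]='d': k: 1→0; π[24]=0 (border '')
j=25 s[j]='e': π[25]=0 (border '')
j=26 s[j]='e': π[26]=0 (border '')
j=27 s[j]='b': π[27]=0 (border '')
j=28 s[j]='f': π[28]=1 (border 'f')
j=29 s[j]='a': π[29]=2 (border 'fa')
j=30 s[j]='d': k: 2→0; π[30]=0 (border '')
j=31 s[j]='e': π[31]=0 (border '')
j=32 s[j]='c': π[32]=0 (border '')
j=33 s[j]='c': π[33]=0 (border '')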